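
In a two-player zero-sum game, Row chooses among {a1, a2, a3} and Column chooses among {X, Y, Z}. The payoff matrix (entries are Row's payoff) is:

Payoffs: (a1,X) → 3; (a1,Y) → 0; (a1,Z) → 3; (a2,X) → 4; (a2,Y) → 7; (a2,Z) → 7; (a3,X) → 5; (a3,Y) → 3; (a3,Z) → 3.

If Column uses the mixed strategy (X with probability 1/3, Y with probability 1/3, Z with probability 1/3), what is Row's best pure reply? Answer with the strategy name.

a2

Expected payoff of a1: (1/3)·3 + (1/3)·0 + (1/3)·3 = 2.
Expected payoff of a2: (1/3)·4 + (1/3)·7 + (1/3)·7 = 6.
Expected payoff of a3: (1/3)·5 + (1/3)·3 + (1/3)·3 = 11/3.
The largest is 6, so Row's best response is a2.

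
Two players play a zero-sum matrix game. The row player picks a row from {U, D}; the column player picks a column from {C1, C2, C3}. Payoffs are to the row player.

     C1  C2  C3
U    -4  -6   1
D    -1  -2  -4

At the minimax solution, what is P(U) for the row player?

Row minima: U → -6, D → -4; maximin = -4.
Column maxima: C1 → -1, C2 → -2, C3 → 1; minimax = -2.
-4 ≠ -2, so there is no saddle point; optimal play is mixed.
C1 is strictly dominated by C2 (it gives the row player strictly more in every row), so the column player never plays it.
On the remaining 2×2 (U, D vs C2, C3):
Let the row player play U with probability p. Expected payoff against C2: (-6)p + (-2)(1−p) = −4p − 2; against C3: 1p + (-4)(1−p) = 5p − 4.
Setting these equal: −4p − 2 = 5p − 4 ⇒ −9p = -2 ⇒ p = 2/9, and the value is (-4)·(2/9) − 2 = -26/9.
For the column player: with q = P(C2), equating U's and D's payoffs gives −7q + 1 = 2q − 4 ⇒ q = 5/9.

2/9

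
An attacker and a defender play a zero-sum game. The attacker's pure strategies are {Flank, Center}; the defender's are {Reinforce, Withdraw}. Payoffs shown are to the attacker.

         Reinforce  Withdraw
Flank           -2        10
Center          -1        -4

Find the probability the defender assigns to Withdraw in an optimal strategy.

Row minima: Flank → -2, Center → -4; maximin = -2.
Column maxima: Reinforce → -1, Withdraw → 10; minimax = -1.
-2 ≠ -1, so there is no saddle point; optimal play is mixed.
Let the attacker play Flank with probability p. Expected payoff against Reinforce: (-2)p + (-1)(1−p) = −p − 1; against Withdraw: 10p + (-4)(1−p) = 14p − 4.
Setting these equal: −p − 1 = 14p − 4 ⇒ −15p = -3 ⇒ p = 1/5, and the value is (-1)·(1/5) − 1 = -6/5.
For the defender: with q = P(Reinforce), equating Flank's and Center's payoffs gives −12q + 10 = 3q − 4 ⇒ q = 14/15.

1/15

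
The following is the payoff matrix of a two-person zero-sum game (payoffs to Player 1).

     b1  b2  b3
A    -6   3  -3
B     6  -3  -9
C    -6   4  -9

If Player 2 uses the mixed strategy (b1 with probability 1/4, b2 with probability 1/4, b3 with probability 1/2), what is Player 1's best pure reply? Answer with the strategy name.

A

Expected payoff of A: (1/4)·(-6) + (1/4)·3 + (1/2)·(-3) = -9/4.
Expected payoff of B: (1/4)·6 + (1/4)·(-3) + (1/2)·(-9) = -15/4.
Expected payoff of C: (1/4)·(-6) + (1/4)·4 + (1/2)·(-9) = -5.
The largest is -9/4, so Player 1's best response is A.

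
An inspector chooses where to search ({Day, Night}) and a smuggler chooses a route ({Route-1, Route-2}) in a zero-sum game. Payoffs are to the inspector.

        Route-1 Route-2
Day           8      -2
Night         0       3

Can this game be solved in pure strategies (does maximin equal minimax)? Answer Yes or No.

No

Row minima: Day → -2, Night → 0; maximin = 0.
Column maxima: Route-1 → 8, Route-2 → 3; minimax = 3.
0 ≠ 3, so no pure-strategy equilibrium exists.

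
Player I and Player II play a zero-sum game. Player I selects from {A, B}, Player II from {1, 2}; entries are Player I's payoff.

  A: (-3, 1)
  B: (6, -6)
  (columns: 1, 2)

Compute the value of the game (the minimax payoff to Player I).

Row minima: A → -3, B → -6; maximin = -3.
Column maxima: 1 → 6, 2 → 1; minimax = 1.
-3 ≠ 1, so there is no saddle point; optimal play is mixed.
Let Player I play A with probability p. Expected payoff against 1: (-3)p + 6(1−p) = −9p + 6; against 2: 1p + (-6)(1−p) = 7p − 6.
Setting these equal: −9p + 6 = 7p − 6 ⇒ −16p = -12 ⇒ p = 3/4, and the value is (-9)·(3/4) + 6 = -3/4.
For Player II: with q = P(1), equating A's and B's payoffs gives −4q + 1 = 12q − 6 ⇒ q = 7/16.

-3/4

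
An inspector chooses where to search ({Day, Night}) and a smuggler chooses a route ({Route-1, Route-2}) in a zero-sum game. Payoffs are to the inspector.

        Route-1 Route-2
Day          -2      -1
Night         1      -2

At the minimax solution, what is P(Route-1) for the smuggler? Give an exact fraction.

1/4

Row minima: Day → -2, Night → -2; maximin = -2.
Column maxima: Route-1 → 1, Route-2 → -1; minimax = -1.
-2 ≠ -1, so there is no saddle point; optimal play is mixed.
Let the inspector play Day with probability p. Expected payoff against Route-1: (-2)p + 1(1−p) = −3p + 1; against Route-2: (-1)p + (-2)(1−p) = p − 2.
Setting these equal: −3p + 1 = p − 2 ⇒ −4p = -3 ⇒ p = 3/4, and the value is (-3)·(3/4) + 1 = -5/4.
For the smuggler: with q = P(Route-1), equating Day's and Night's payoffs gives −q − 1 = 3q − 2 ⇒ q = 1/4.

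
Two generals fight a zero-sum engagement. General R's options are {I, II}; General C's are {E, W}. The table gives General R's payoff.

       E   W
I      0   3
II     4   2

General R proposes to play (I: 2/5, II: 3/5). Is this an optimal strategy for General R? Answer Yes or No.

Against E this mix gives (2/5)·0 + (3/5)·4 = 12/5.
Against W this mix gives (2/5)·3 + (3/5)·2 = 12/5.
All of General C's active replies (E, W) yield 12/5, and no column does worse for General R. The mix makes General C indifferent and guarantees 12/5, so it is optimal.

Yes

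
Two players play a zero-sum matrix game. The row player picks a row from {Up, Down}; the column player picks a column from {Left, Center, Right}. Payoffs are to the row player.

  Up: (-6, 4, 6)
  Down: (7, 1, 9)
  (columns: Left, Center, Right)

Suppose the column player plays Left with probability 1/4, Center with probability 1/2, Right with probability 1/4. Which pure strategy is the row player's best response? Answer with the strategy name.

Down

Expected payoff of Up: (1/4)·(-6) + (1/2)·4 + (1/4)·6 = 2.
Expected payoff of Down: (1/4)·7 + (1/2)·1 + (1/4)·9 = 9/2.
The largest is 9/2, so the row player's best response is Down.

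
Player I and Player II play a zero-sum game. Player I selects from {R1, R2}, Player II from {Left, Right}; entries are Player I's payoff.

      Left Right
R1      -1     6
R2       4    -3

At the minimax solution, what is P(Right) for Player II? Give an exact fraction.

5/14

Row minima: R1 → -1, R2 → -3; maximin = -1.
Column maxima: Left → 4, Right → 6; minimax = 4.
-1 ≠ 4, so there is no saddle point; optimal play is mixed.
Let Player I play R1 with probability p. Expected payoff against Left: (-1)p + 4(1−p) = −5p + 4; against Right: 6p + (-3)(1−p) = 9p − 3.
Setting these equal: −5p + 4 = 9p − 3 ⇒ −14p = -7 ⇒ p = 1/2, and the value is (-5)·(1/2) + 4 = 3/2.
For Player II: with q = P(Left), equating R1's and R2's payoffs gives −7q + 6 = 7q − 3 ⇒ q = 9/14.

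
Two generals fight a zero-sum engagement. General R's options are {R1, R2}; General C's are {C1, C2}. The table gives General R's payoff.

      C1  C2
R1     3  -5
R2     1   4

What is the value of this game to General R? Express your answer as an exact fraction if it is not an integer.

Row minima: R1 → -5, R2 → 1; maximin = 1.
Column maxima: C1 → 3, C2 → 4; minimax = 3.
1 ≠ 3, so there is no saddle point; optimal play is mixed.
Let General R play R1 with probability p. Expected payoff against C1: 3p + 1(1−p) = 2p + 1; against C2: (-5)p + 4(1−p) = −9p + 4.
Setting these equal: 2p + 1 = −9p + 4 ⇒ 11p = 3 ⇒ p = 3/11, and the value is (2)·(3/11) + 1 = 17/11.
For General C: with q = P(C1), equating R1's and R2's payoffs gives 8q − 5 = −3q + 4 ⇒ q = 9/11.

17/11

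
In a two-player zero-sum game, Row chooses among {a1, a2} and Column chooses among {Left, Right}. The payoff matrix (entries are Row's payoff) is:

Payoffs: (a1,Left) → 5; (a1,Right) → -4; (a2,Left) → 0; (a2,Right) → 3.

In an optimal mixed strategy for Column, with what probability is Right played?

5/12

Row minima: a1 → -4, a2 → 0; maximin = 0.
Column maxima: Left → 5, Right → 3; minimax = 3.
0 ≠ 3, so there is no saddle point; optimal play is mixed.
Let Row play a1 with probability p. Expected payoff against Left: 5p + 0(1−p) = 5p; against Right: (-4)p + 3(1−p) = −7p + 3.
Setting these equal: 5p = −7p + 3 ⇒ 12p = 3 ⇒ p = 1/4, and the value is (5)·(1/4) = 5/4.
For Column: with q = P(Left), equating a1's and a2's payoffs gives 9q − 4 = −3q + 3 ⇒ q = 7/12.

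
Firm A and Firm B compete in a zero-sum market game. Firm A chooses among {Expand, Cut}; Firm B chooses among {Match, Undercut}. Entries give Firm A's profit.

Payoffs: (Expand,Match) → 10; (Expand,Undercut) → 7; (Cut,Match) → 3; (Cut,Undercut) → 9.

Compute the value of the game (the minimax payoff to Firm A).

23/3

Row minima: Expand → 7, Cut → 3; maximin = 7.
Column maxima: Match → 10, Undercut → 9; minimax = 9.
7 ≠ 9, so there is no saddle point; optimal play is mixed.
Let Firm A play Expand with probability p. Expected payoff against Match: 10p + 3(1−p) = 7p + 3; against Undercut: 7p + 9(1−p) = −2p + 9.
Setting these equal: 7p + 3 = −2p + 9 ⇒ 9p = 6 ⇒ p = 2/3, and the value is (7)·(2/3) + 3 = 23/3.
For Firm B: with q = P(Match), equating Expand's and Cut's payoffs gives 3q + 7 = −6q + 9 ⇒ q = 2/9.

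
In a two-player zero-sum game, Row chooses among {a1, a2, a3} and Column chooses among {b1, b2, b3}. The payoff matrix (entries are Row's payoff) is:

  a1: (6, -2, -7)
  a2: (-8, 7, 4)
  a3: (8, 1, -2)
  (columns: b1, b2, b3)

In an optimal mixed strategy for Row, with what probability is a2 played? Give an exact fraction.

Row minima: a1 → -7, a2 → -8, a3 → -2; maximin = -2.
Column maxima: b1 → 8, b2 → 7, b3 → 4; minimax = 4.
-2 ≠ 4, so there is no saddle point; optimal play is mixed.
a1 is strictly dominated by a3, so Row never plays it.
b2 is strictly dominated by b3 (it gives Row strictly more in every row), so Column never plays it.
On the remaining 2×2 (a2, a3 vs b1, b3):
Let Row play a2 with probability p. Expected payoff against b1: (-8)p + 8(1−p) = −16p + 8; against b3: 4p + (-2)(1−p) = 6p − 2.
Setting these equal: −16p + 8 = 6p − 2 ⇒ −22p = -10 ⇒ p = 5/11, and the value is (-16)·(5/11) + 8 = 8/11.
For Column: with q = P(b1), equating a2's and a3's payoffs gives −12q + 4 = 10q − 2 ⇒ q = 3/11.

5/11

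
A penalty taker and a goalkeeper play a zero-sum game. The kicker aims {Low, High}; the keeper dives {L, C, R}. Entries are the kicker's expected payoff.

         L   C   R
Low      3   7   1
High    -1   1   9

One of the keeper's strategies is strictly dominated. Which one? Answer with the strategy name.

L holds the kicker's payoff strictly below C in every row: 3 < 7, -1 < 1.
So C is strictly dominated for the keeper.

C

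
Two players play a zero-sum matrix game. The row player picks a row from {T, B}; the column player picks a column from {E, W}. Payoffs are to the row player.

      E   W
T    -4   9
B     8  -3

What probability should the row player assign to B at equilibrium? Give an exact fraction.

Row minima: T → -4, B → -3; maximin = -3.
Column maxima: E → 8, W → 9; minimax = 8.
-3 ≠ 8, so there is no saddle point; optimal play is mixed.
Let the row player play T with probability p. Expected payoff against E: (-4)p + 8(1−p) = −12p + 8; against W: 9p + (-3)(1−p) = 12p − 3.
Setting these equal: −12p + 8 = 12p − 3 ⇒ −24p = -11 ⇒ p = 11/24, and the value is (-12)·(11/24) + 8 = 5/2.
For the column player: with q = P(E), equating T's and B's payoffs gives −13q + 9 = 11q − 3 ⇒ q = 1/2.

13/24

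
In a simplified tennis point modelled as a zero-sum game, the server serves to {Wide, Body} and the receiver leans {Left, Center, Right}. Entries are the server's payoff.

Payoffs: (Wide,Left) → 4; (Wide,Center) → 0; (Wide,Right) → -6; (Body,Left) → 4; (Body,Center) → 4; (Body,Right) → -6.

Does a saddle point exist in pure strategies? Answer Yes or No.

Yes

Row minima: Wide → -6, Body → -6; maximin = -6.
Column maxima: Left → 4, Center → 4, Right → -6; minimax = -6.
maximin = minimax = -6, so a saddle point exists.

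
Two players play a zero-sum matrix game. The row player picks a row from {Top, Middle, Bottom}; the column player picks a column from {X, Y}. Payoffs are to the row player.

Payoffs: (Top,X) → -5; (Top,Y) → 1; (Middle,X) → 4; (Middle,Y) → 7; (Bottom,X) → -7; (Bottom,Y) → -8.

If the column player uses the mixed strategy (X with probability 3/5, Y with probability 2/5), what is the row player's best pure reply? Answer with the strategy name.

Expected payoff of Top: (3/5)·(-5) + (2/5)·1 = -13/5.
Expected payoff of Middle: (3/5)·4 + (2/5)·7 = 26/5.
Expected payoff of Bottom: (3/5)·(-7) + (2/5)·(-8) = -37/5.
The largest is 26/5, so the row player's best response is Middle.

Middle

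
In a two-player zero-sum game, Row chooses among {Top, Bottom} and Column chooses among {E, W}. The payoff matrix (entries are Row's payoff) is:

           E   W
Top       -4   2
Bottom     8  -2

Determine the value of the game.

Row minima: Top → -4, Bottom → -2; maximin = -2.
Column maxima: E → 8, W → 2; minimax = 2.
-2 ≠ 2, so there is no saddle point; optimal play is mixed.
Let Row play Top with probability p. Expected payoff against E: (-4)p + 8(1−p) = −12p + 8; against W: 2p + (-2)(1−p) = 4p − 2.
Setting these equal: −12p + 8 = 4p − 2 ⇒ −16p = -10 ⇒ p = 5/8, and the value is (-12)·(5/8) + 8 = 1/2.
For Column: with q = P(E), equating Top's and Bottom's payoffs gives −6q + 2 = 10q − 2 ⇒ q = 1/4.

1/2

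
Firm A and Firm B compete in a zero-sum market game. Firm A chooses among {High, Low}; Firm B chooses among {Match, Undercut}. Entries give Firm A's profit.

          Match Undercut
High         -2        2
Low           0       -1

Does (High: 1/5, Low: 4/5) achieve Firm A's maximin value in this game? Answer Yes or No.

Yes

Against Match this mix gives (1/5)·(-2) + (4/5)·0 = -2/5.
Against Undercut this mix gives (1/5)·2 + (4/5)·(-1) = -2/5.
All of Firm B's active replies (Match, Undercut) yield -2/5, and no column does worse for Firm A. The mix makes Firm B indifferent and guarantees -2/5, so it is optimal.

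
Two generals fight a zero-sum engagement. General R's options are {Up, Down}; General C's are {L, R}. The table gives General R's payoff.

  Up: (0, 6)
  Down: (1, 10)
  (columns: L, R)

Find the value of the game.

Row minima: Up → 0, Down → 1; maximin = 1.
Column maxima: L → 1, R → 10; minimax = 1.
Since maximin = minimax = 1, there is a saddle point and the value is 1.

1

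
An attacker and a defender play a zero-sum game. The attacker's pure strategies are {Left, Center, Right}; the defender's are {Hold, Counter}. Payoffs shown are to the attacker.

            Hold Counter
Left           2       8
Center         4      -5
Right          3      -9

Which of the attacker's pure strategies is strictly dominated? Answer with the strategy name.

Right

Center gives a strictly higher payoff than Right against every column: 4 > 3, -5 > -9.
So Right is strictly dominated and the attacker never plays it.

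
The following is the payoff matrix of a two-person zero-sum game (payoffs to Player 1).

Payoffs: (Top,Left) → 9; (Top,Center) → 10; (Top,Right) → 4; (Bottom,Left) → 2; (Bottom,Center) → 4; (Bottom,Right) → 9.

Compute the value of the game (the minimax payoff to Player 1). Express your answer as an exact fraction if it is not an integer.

Row minima: Top → 4, Bottom → 2; maximin = 4.
Column maxima: Left → 9, Center → 10, Right → 9; minimax = 9.
4 ≠ 9, so there is no saddle point; optimal play is mixed.
Center is strictly dominated by Left (it gives Player 1 strictly more in every row), so Player 2 never plays it.
On the remaining 2×2 (Top, Bottom vs Left, Right):
Let Player 1 play Top with probability p. Expected payoff against Left: 9p + 2(1−p) = 7p + 2; against Right: 4p + 9(1−p) = −5p + 9.
Setting these equal: 7p + 2 = −5p + 9 ⇒ 12p = 7 ⇒ p = 7/12, and the value is (7)·(7/12) + 2 = 73/12.
For Player 2: with q = P(Left), equating Top's and Bottom's payoffs gives 5q + 4 = −7q + 9 ⇒ q = 5/12.

73/12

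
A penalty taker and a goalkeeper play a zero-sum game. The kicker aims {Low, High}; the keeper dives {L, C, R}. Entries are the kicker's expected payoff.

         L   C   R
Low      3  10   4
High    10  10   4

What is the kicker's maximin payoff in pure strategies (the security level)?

4

Row minima: Low → 3, High → 4.
The best of these is 4.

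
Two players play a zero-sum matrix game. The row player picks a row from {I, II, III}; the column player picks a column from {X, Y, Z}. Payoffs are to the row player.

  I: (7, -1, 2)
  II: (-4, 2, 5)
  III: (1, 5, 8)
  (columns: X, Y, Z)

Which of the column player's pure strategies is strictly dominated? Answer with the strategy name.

Y holds the row player's payoff strictly below Z in every row: -1 < 2, 2 < 5, 5 < 8.
So Z is strictly dominated for the column player.

Z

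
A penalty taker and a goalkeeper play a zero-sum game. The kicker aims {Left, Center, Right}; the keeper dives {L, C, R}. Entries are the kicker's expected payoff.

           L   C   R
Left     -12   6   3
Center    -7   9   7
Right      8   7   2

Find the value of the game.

7/2

Row minima: Left → -12, Center → -7, Right → 2; maximin = 2.
Column maxima: L → 8, C → 9, R → 7; minimax = 7.
2 ≠ 7, so there is no saddle point; optimal play is mixed.
Left is strictly dominated by Center, so the kicker never plays it.
C is strictly dominated by R (it gives the kicker strictly more in every row), so the keeper never plays it.
On the remaining 2×2 (Center, Right vs L, R):
Let the kicker play Center with probability p. Expected payoff against L: (-7)p + 8(1−p) = −15p + 8; against R: 7p + 2(1−p) = 5p + 2.
Setting these equal: −15p + 8 = 5p + 2 ⇒ −20p = -6 ⇒ p = 3/10, and the value is (-15)·(3/10) + 8 = 7/2.
For the keeper: with q = P(L), equating Center's and Right's payoffs gives −14q + 7 = 6q + 2 ⇒ q = 1/4.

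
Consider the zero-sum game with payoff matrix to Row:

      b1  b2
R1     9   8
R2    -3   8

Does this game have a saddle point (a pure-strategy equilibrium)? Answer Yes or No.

Yes

Row minima: R1 → 8, R2 → -3; maximin = 8.
Column maxima: b1 → 9, b2 → 8; minimax = 8.
maximin = minimax = 8, so a saddle point exists.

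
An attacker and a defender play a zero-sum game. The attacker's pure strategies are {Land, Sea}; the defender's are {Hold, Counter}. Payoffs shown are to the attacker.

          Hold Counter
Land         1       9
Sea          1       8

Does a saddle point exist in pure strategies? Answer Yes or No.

Row minima: Land → 1, Sea → 1; maximin = 1.
Column maxima: Hold → 1, Counter → 9; minimax = 1.
maximin = minimax = 1, so a saddle point exists.

Yes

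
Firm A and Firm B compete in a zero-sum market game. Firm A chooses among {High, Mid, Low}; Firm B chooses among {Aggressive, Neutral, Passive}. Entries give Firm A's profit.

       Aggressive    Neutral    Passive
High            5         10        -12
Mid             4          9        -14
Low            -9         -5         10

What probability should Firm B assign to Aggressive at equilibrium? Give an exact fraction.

11/18

Row minima: High → -12, Mid → -14, Low → -9; maximin = -9.
Column maxima: Aggressive → 5, Neutral → 10, Passive → 10; minimax = 5.
-9 ≠ 5, so there is no saddle point; optimal play is mixed.
Mid is strictly dominated by High, so Firm A never plays it.
Neutral is strictly dominated by Aggressive (it gives Firm A strictly more in every row), so Firm B never plays it.
On the remaining 2×2 (High, Low vs Aggressive, Passive):
Let Firm A play High with probability p. Expected payoff against Aggressive: 5p + (-9)(1−p) = 14p − 9; against Passive: (-12)p + 10(1−p) = −22p + 10.
Setting these equal: 14p − 9 = −22p + 10 ⇒ 36p = 19 ⇒ p = 19/36, and the value is (14)·(19/36) − 9 = -29/18.
For Firm B: with q = P(Aggressive), equating High's and Low's payoffs gives 17q − 12 = −19q + 10 ⇒ q = 11/18.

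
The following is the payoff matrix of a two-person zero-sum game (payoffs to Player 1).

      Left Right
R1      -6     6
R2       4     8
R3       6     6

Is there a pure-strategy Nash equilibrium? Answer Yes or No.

Yes

Row minima: R1 → -6, R2 → 4, R3 → 6; maximin = 6.
Column maxima: Left → 6, Right → 8; minimax = 6.
maximin = minimax = 6, so a saddle point exists.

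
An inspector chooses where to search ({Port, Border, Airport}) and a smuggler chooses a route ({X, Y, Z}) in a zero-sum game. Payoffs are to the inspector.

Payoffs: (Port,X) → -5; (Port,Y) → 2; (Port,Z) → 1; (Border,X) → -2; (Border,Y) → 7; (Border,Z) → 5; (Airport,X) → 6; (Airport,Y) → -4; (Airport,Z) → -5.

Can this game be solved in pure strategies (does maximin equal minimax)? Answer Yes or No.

Row minima: Port → -5, Border → -2, Airport → -5; maximin = -2.
Column maxima: X → 6, Y → 7, Z → 5; minimax = 5.
-2 ≠ 5, so no pure-strategy equilibrium exists.

No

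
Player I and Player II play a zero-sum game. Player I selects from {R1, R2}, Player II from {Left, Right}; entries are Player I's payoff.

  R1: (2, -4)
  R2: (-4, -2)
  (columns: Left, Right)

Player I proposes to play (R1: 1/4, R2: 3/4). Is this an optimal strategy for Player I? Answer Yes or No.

Yes

Against Left this mix gives (1/4)·2 + (3/4)·(-4) = -5/2.
Against Right this mix gives (1/4)·(-4) + (3/4)·(-2) = -5/2.
All of Player II's active replies (Left, Right) yield -5/2, and no column does worse for Player I. The mix makes Player II indifferent and guarantees -5/2, so it is optimal.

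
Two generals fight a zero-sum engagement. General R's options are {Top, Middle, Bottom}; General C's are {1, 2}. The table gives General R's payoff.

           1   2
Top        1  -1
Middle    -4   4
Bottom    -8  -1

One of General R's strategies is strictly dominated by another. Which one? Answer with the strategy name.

Middle gives a strictly higher payoff than Bottom against every column: -4 > -8, 4 > -1.
So Bottom is strictly dominated and General R never plays it.

Bottom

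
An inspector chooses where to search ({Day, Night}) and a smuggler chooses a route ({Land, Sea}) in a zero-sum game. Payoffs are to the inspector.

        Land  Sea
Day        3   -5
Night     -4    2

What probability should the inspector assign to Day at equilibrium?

3/7

Row minima: Day → -5, Night → -4; maximin = -4.
Column maxima: Land → 3, Sea → 2; minimax = 2.
-4 ≠ 2, so there is no saddle point; optimal play is mixed.
Let the inspector play Day with probability p. Expected payoff against Land: 3p + (-4)(1−p) = 7p − 4; against Sea: (-5)p + 2(1−p) = −7p + 2.
Setting these equal: 7p − 4 = −7p + 2 ⇒ 14p = 6 ⇒ p = 3/7, and the value is (7)·(3/7) − 4 = -1.
For the smuggler: with q = P(Land), equating Day's and Night's payoffs gives 8q − 5 = −6q + 2 ⇒ q = 1/2.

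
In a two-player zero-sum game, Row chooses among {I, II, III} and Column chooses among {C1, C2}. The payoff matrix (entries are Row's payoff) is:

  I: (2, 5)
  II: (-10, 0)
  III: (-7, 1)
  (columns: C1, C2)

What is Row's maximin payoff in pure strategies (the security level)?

Row minima: I → 2, II → -10, III → -7.
The best of these is 2.

2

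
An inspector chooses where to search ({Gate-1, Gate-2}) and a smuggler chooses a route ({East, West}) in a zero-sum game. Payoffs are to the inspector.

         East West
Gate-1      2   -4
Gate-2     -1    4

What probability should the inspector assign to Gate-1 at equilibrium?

Row minima: Gate-1 → -4, Gate-2 → -1; maximin = -1.
Column maxima: East → 2, West → 4; minimax = 2.
-1 ≠ 2, so there is no saddle point; optimal play is mixed.
Let the inspector play Gate-1 with probability p. Expected payoff against East: 2p + (-1)(1−p) = 3p − 1; against West: (-4)p + 4(1−p) = −8p + 4.
Setting these equal: 3p − 1 = −8p + 4 ⇒ 11p = 5 ⇒ p = 5/11, and the value is (3)·(5/11) − 1 = 4/11.
For the smuggler: with q = P(East), equating Gate-1's and Gate-2's payoffs gives 6q − 4 = −5q + 4 ⇒ q = 8/11.

5/11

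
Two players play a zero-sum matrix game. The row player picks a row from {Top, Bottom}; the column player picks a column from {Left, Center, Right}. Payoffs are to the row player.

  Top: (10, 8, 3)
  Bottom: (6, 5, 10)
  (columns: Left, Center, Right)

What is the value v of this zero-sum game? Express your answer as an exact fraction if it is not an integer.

Row minima: Top → 3, Bottom → 5; maximin = 5.
Column maxima: Left → 10, Center → 8, Right → 10; minimax = 8.
5 ≠ 8, so there is no saddle point; optimal play is mixed.
Left is strictly dominated by Center (it gives the row player strictly more in every row), so the column player never plays it.
On the remaining 2×2 (Top, Bottom vs Center, Right):
Let the row player play Top with probability p. Expected payoff against Center: 8p + 5(1−p) = 3p + 5; against Right: 3p + 10(1−p) = −7p + 10.
Setting these equal: 3p + 5 = −7p + 10 ⇒ 10p = 5 ⇒ p = 1/2, and the value is (3)·(1/2) + 5 = 13/2.
For the column player: with q = P(Center), equating Top's and Bottom's payoffs gives 5q + 3 = −5q + 10 ⇒ q = 7/10.

13/2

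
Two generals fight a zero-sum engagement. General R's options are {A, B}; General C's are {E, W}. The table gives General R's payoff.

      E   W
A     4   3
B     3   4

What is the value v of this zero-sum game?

Row minima: A → 3, B → 3; maximin = 3.
Column maxima: E → 4, W → 4; minimax = 4.
3 ≠ 4, so there is no saddle point; optimal play is mixed.
Let General R play A with probability p. Expected payoff against E: 4p + 3(1−p) = p + 3; against W: 3p + 4(1−p) = −p + 4.
Setting these equal: p + 3 = −p + 4 ⇒ 2p = 1 ⇒ p = 1/2, and the value is (1)·(1/2) + 3 = 7/2.
For General C: with q = P(E), equating A's and B's payoffs gives q + 3 = −q + 4 ⇒ q = 1/2.

7/2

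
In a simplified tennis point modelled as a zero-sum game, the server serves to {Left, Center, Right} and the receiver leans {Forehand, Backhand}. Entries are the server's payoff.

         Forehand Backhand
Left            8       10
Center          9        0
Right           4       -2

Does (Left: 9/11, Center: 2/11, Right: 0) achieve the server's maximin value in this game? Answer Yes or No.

Against Forehand this mix gives (9/11)·8 + (2/11)·9 = 90/11.
Against Backhand this mix gives (9/11)·10 + (2/11)·0 = 90/11.
All of the receiver's active replies (Forehand, Backhand) yield 90/11, and no column does worse for the server. The mix makes the receiver indifferent and guarantees 90/11, so it is optimal.

Yes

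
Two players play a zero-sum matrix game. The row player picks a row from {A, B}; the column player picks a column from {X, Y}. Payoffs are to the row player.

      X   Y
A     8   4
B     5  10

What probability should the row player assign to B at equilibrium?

4/9

Row minima: A → 4, B → 5; maximin = 5.
Column maxima: X → 8, Y → 10; minimax = 8.
5 ≠ 8, so there is no saddle point; optimal play is mixed.
Let the row player play A with probability p. Expected payoff against X: 8p + 5(1−p) = 3p + 5; against Y: 4p + 10(1−p) = −6p + 10.
Setting these equal: 3p + 5 = −6p + 10 ⇒ 9p = 5 ⇒ p = 5/9, and the value is (3)·(5/9) + 5 = 20/3.
For the column player: with q = P(X), equating A's and B's payoffs gives 4q + 4 = −5q + 10 ⇒ q = 2/3.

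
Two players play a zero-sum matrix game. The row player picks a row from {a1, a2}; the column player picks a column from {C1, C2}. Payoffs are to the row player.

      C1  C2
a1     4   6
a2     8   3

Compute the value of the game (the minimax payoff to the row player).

Row minima: a1 → 4, a2 → 3; maximin = 4.
Column maxima: C1 → 8, C2 → 6; minimax = 6.
4 ≠ 6, so there is no saddle point; optimal play is mixed.
Let the row player play a1 with probability p. Expected payoff against C1: 4p + 8(1−p) = −4p + 8; against C2: 6p + 3(1−p) = 3p + 3.
Setting these equal: −4p + 8 = 3p + 3 ⇒ −7p = -5 ⇒ p = 5/7, and the value is (-4)·(5/7) + 8 = 36/7.
For the column player: with q = P(C1), equating a1's and a2's payoffs gives −2q + 6 = 5q + 3 ⇒ q = 3/7.

36/7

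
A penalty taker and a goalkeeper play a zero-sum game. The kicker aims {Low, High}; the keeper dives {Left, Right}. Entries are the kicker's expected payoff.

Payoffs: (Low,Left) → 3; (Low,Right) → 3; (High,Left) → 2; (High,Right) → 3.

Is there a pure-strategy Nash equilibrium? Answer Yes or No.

Yes

Row minima: Low → 3, High → 2; maximin = 3.
Column maxima: Left → 3, Right → 3; minimax = 3.
maximin = minimax = 3, so a saddle point exists.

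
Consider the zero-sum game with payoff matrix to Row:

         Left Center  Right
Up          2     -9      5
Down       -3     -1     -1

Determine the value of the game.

Row minima: Up → -9, Down → -3; maximin = -3.
Column maxima: Left → 2, Center → -1, Right → 5; minimax = -1.
-3 ≠ -1, so there is no saddle point; optimal play is mixed.
Right is strictly dominated by Left (it gives Row strictly more in every row), so Column never plays it.
On the remaining 2×2 (Up, Down vs Left, Center):
Let Row play Up with probability p. Expected payoff against Left: 2p + (-3)(1−p) = 5p − 3; against Center: (-9)p + (-1)(1−p) = −8p − 1.
Setting these equal: 5p − 3 = −8p − 1 ⇒ 13p = 2 ⇒ p = 2/13, and the value is (5)·(2/13) − 3 = -29/13.
For Column: with q = P(Left), equating Up's and Down's payoffs gives 11q − 9 = −2q − 1 ⇒ q = 8/13.

-29/13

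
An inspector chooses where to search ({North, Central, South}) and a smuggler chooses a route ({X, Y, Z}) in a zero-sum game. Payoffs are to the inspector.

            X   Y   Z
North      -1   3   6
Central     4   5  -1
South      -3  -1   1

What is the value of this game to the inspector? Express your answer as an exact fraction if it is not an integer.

23/12

Row minima: North → -1, Central → -1, South → -3; maximin = -1.
Column maxima: X → 4, Y → 5, Z → 6; minimax = 4.
-1 ≠ 4, so there is no saddle point; optimal play is mixed.
South is strictly dominated by North, so the inspector never plays it.
Y is strictly dominated by X (it gives the inspector strictly more in every row), so the smuggler never plays it.
On the remaining 2×2 (North, Central vs X, Z):
Let the inspector play North with probability p. Expected payoff against X: (-1)p + 4(1−p) = −5p + 4; against Z: 6p + (-1)(1−p) = 7p − 1.
Setting these equal: −5p + 4 = 7p − 1 ⇒ −12p = -5 ⇒ p = 5/12, and the value is (-5)·(5/12) + 4 = 23/12.
For the smuggler: with q = P(X), equating North's and Central's payoffs gives −7q + 6 = 5q − 1 ⇒ q = 7/12.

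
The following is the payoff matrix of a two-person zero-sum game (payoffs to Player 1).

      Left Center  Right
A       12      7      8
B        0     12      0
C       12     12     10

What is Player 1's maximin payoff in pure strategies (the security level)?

10

Row minima: A → 7, B → 0, C → 10.
The best of these is 10.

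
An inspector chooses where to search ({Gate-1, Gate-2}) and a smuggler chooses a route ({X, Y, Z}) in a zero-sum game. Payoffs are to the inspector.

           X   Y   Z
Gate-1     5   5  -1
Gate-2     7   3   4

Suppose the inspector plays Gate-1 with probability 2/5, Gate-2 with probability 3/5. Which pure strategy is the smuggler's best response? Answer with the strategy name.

If the smuggler plays X, the inspector's expected payoff is (2/5)·5 + (3/5)·7 = 31/5.
If the smuggler plays Y, the inspector's expected payoff is (2/5)·5 + (3/5)·3 = 19/5.
If the smuggler plays Z, the inspector's expected payoff is (2/5)·(-1) + (3/5)·4 = 2.
The smuggler minimizes the inspector's payoff; the smallest is 2, so the best response is Z.

Z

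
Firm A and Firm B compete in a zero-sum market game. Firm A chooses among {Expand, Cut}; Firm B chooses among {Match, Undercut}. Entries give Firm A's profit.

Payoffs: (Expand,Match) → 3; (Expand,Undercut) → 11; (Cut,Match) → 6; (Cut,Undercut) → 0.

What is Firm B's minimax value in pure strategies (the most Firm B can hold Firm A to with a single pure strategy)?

Column maxima: Match → 6, Undercut → 11.
The smallest of these is 6.

6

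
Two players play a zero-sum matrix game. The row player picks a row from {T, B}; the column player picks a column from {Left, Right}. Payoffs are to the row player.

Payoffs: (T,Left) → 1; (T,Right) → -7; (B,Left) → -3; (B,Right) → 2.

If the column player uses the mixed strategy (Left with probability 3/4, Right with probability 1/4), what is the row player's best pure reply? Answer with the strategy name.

Expected payoff of T: (3/4)·1 + (1/4)·(-7) = -1.
Expected payoff of B: (3/4)·(-3) + (1/4)·2 = -7/4.
The largest is -1, so the row player's best response is T.

T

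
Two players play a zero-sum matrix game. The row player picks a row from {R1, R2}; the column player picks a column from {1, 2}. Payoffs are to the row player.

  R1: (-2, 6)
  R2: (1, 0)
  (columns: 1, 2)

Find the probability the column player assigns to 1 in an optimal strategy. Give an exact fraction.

2/3

Row minima: R1 → -2, R2 → 0; maximin = 0.
Column maxima: 1 → 1, 2 → 6; minimax = 1.
0 ≠ 1, so there is no saddle point; optimal play is mixed.
Let the row player play R1 with probability p. Expected payoff against 1: (-2)p + 1(1−p) = −3p + 1; against 2: 6p + 0(1−p) = 6p.
Setting these equal: −3p + 1 = 6p ⇒ −9p = -1 ⇒ p = 1/9, and the value is (-3)·(1/9) + 1 = 2/3.
For the column player: with q = P(1), equating R1's and R2's payoffs gives −8q + 6 = q ⇒ q = 2/3.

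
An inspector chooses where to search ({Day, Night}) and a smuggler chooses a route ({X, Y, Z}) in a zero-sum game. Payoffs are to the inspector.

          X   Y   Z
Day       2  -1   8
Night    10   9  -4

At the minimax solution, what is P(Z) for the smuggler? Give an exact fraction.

5/11

Row minima: Day → -1, Night → -4; maximin = -1.
Column maxima: X → 10, Y → 9, Z → 8; minimax = 8.
-1 ≠ 8, so there is no saddle point; optimal play is mixed.
X is strictly dominated by Y (it gives the inspector strictly more in every row), so the smuggler never plays it.
On the remaining 2×2 (Day, Night vs Y, Z):
Let the inspector play Day with probability p. Expected payoff against Y: (-1)p + 9(1−p) = −10p + 9; against Z: 8p + (-4)(1−p) = 12p − 4.
Setting these equal: −10p + 9 = 12p − 4 ⇒ −22p = -13 ⇒ p = 13/22, and the value is (-10)·(13/22) + 9 = 34/11.
For the smuggler: with q = P(Y), equating Day's and Night's payoffs gives −9q + 8 = 13q − 4 ⇒ q = 6/11.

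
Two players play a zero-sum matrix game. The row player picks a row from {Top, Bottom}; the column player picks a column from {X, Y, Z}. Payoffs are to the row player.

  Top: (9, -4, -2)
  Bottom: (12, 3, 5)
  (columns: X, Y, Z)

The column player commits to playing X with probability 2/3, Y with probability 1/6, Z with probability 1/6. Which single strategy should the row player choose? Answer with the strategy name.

Bottom

Expected payoff of Top: (2/3)·9 + (1/6)·(-4) + (1/6)·(-2) = 5.
Expected payoff of Bottom: (2/3)·12 + (1/6)·3 + (1/6)·5 = 28/3.
The largest is 28/3, so the row player's best response is Bottom.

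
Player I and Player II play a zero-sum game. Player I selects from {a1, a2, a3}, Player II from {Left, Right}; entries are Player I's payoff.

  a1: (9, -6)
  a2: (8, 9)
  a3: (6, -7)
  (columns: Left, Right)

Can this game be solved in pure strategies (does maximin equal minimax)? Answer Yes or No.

No

Row minima: a1 → -6, a2 → 8, a3 → -7; maximin = 8.
Column maxima: Left → 9, Right → 9; minimax = 9.
8 ≠ 9, so no pure-strategy equilibrium exists.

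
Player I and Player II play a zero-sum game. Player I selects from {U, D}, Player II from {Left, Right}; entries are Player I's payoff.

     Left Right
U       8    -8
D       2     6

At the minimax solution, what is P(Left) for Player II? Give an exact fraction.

Row minima: U → -8, D → 2; maximin = 2.
Column maxima: Left → 8, Right → 6; minimax = 6.
2 ≠ 6, so there is no saddle point; optimal play is mixed.
Let Player I play U with probability p. Expected payoff against Left: 8p + 2(1−p) = 6p + 2; against Right: (-8)p + 6(1−p) = −14p + 6.
Setting these equal: 6p + 2 = −14p + 6 ⇒ 20p = 4 ⇒ p = 1/5, and the value is (6)·(1/5) + 2 = 16/5.
For Player II: with q = P(Left), equating U's and D's payoffs gives 16q − 8 = −4q + 6 ⇒ q = 7/10.

7/10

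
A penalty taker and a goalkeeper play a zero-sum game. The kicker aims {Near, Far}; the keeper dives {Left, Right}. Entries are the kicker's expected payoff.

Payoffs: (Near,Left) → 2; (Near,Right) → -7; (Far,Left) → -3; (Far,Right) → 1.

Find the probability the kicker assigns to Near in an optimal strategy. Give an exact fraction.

4/13

Row minima: Near → -7, Far → -3; maximin = -3.
Column maxima: Left → 2, Right → 1; minimax = 1.
-3 ≠ 1, so there is no saddle point; optimal play is mixed.
Let the kicker play Near with probability p. Expected payoff against Left: 2p + (-3)(1−p) = 5p − 3; against Right: (-7)p + 1(1−p) = −8p + 1.
Setting these equal: 5p − 3 = −8p + 1 ⇒ 13p = 4 ⇒ p = 4/13, and the value is (5)·(4/13) − 3 = -19/13.
For the keeper: with q = P(Left), equating Near's and Far's payoffs gives 9q − 7 = −4q + 1 ⇒ q = 8/13.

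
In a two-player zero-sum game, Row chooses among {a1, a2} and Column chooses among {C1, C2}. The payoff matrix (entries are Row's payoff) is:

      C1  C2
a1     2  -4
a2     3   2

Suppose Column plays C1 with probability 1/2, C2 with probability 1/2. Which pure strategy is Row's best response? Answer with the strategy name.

Expected payoff of a1: (1/2)·2 + (1/2)·(-4) = -1.
Expected payoff of a2: (1/2)·3 + (1/2)·2 = 5/2.
The largest is 5/2, so Row's best response is a2.

a2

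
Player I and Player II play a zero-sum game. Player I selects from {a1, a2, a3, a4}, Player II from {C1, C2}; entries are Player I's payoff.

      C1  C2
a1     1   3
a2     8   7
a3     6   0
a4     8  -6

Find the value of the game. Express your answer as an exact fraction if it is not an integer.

Row minima: a1 → 1, a2 → 7, a3 → 0, a4 → -6; maximin = 7.
Column maxima: C1 → 8, C2 → 7; minimax = 7.
Since maximin = minimax = 7, there is a saddle point and the value is 7.

7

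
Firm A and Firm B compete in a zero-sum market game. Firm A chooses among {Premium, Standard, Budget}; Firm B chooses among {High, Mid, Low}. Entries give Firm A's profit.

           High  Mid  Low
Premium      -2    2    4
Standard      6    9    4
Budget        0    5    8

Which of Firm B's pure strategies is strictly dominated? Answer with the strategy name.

High holds Firm A's payoff strictly below Mid in every row: -2 < 2, 6 < 9, 0 < 5.
So Mid is strictly dominated for Firm B.

Mid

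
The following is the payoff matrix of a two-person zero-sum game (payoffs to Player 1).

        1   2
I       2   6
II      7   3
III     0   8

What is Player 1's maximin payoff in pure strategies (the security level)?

Row minima: I → 2, II → 3, III → 0.
The best of these is 3.

3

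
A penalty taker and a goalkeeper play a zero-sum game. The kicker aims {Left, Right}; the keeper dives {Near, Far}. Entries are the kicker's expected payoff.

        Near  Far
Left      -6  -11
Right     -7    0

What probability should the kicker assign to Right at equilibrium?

Row minima: Left → -11, Right → -7; maximin = -7.
Column maxima: Near → -6, Far → 0; minimax = -6.
-7 ≠ -6, so there is no saddle point; optimal play is mixed.
Let the kicker play Left with probability p. Expected payoff against Near: (-6)p + (-7)(1−p) = p − 7; against Far: (-11)p + 0(1−p) = −11p.
Setting these equal: p − 7 = −11p ⇒ 12p = 7 ⇒ p = 7/12, and the value is (1)·(7/12) − 7 = -77/12.
For the keeper: with q = P(Near), equating Left's and Right's payoffs gives 5q − 11 = −7q ⇒ q = 11/12.

5/12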